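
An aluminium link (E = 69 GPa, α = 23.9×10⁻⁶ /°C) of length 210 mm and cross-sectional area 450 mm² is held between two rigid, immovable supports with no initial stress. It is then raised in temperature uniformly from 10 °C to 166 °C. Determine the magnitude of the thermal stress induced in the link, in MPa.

The supports are rigid, so the total axial strain is zero. The restrained thermal strain is ε = αΔT = 23.9×10⁻⁶ × 156 = 3728.4×10⁻⁶.
The stress required to suppress this strain is σ = Eε = 69×10³ × 3728.4×10⁻⁶ = 257.3 MPa, compressive since the link is trying to expand.

σ ≈ 257 MPa (compressive)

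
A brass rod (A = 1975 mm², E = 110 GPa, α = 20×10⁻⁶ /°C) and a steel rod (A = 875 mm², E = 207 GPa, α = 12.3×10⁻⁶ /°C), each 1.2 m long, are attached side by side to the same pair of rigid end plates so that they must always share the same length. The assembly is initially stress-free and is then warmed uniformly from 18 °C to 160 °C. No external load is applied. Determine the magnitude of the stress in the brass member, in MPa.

σ ≈ 54.7 MPa (compressive)

Equilibrium of a rigid end plate with no external load gives equal and opposite internal forces ±P in the two members. Since α_{brass} > α_{steel}, heating drives the brass into compression and the steel into tension.
Compatibility of the two members (thermal + elastic change equal): (α₁ − α₂)ΔT = P·[1/(A₁E₁) + 1/(A₂E₂)].
|α₁ − α₂|·ΔT = 7.7×10⁻⁶ × 142 = 0.001093.
1/(A₁E₁) + 1/(A₂E₂) = 1/(1975×110×10³) + 1/(875×207×10³) = 1.012×10⁻⁸ N⁻¹.
P = 0.001093 / 1.012×10⁻⁸ = 108000 N = 108 kN.
σ_{brass} = P/A₁ = 108000/1975 = 54.68 MPa, compressive.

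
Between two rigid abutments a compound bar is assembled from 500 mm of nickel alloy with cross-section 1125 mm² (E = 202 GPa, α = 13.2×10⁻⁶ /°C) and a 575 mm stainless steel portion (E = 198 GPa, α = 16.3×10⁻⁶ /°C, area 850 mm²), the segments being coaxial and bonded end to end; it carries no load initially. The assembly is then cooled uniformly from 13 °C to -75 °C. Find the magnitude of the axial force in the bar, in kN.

P ≈ 250 kN (tensile)

If the supports were absent, the total length change would be Σ αᵢΔT Lᵢ = 13.2×10⁻⁶×88×500 + 16.3×10⁻⁶×88×575 = 1.406 mm.
The walls prevent any net length change, so an axial force P (same in every segment) develops. Compatibility: P · Σ Lᵢ/(AᵢEᵢ) = δ_free.
The series flexibility is Σ Lᵢ/(AᵢEᵢ) = 500/(1125×202×10³) + 575/(850×198×10³) = 5.617×10⁻⁶ mm/N.
Hence P = δ_free / Σ(L/AE) = 1.406/5.617×10⁻⁶ = 250.2 kN (tensile).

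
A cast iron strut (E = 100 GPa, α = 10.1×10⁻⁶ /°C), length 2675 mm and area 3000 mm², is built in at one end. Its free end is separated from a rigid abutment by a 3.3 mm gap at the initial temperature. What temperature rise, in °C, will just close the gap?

ΔT ≈ 122 °C

The gap closes when αΔT L = 3.3 mm, since the strut is still unstressed at that instant.
ΔT = 3.3 / (10.1×10⁻⁶ × 2675) = 122.1 °C.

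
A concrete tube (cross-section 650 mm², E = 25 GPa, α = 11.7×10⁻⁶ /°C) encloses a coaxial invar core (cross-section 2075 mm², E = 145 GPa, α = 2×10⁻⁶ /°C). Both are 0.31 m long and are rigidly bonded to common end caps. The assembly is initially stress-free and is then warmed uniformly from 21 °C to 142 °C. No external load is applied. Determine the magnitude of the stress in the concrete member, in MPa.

σ ≈ 27.8 MPa (compressive)

Both members must finish at the same length. With the larger α, the concrete tends to over-expand; the plates restrain it, putting the concrete in compression and the invar in tension. With no external load the two internal forces are equal and opposite, magnitude P.
Setting the final lengths equal and cancelling L: (α₁ − α₂)ΔT = P/(A₁E₁) + P/(A₂E₂).
|α₁ − α₂|·ΔT = 9.7×10⁻⁶ × 121 = 0.001174.
1/(A₁E₁) + 1/(A₂E₂) = 1/(650×25×10³) + 1/(2075×145×10³) = 6.486×10⁻⁸ N⁻¹.
So P = 0.001174 / 6.486×10⁻⁸ = 18.1 kN.
σ_{concrete} = P/A₁ = 18100/650 = 27.84 MPa, compressive.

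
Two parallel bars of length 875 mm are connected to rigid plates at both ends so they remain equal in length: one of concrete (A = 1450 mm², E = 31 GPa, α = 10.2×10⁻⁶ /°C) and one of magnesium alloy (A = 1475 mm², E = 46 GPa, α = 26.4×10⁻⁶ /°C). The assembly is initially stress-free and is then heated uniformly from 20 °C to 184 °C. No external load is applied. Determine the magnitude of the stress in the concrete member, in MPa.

Both members must finish at the same length. With the larger α, the magnesium alloy tends to over-expand; the plates restrain it, putting the magnesium alloy in compression and the concrete in tension. With no external load the two internal forces are equal and opposite, magnitude P.
Equating the net (thermal + elastic) strains gives |α₁ − α₂|·ΔT = P·[1/(A₁E₁) + 1/(A₂E₂)].
|α₁ − α₂|·ΔT = 16.2×10⁻⁶ × 164 = 0.002657.
1/(A₁E₁) + 1/(A₂E₂) = 1/(1450×31×10³) + 1/(1475×46×10³) = 3.699×10⁻⁸ N⁻¹.
P = 0.002657 / 3.699×10⁻⁸ = 71830 N = 71.83 kN.
σ_{concrete} = P/A₁ = 71830/1450 = 49.54 MPa, tensile.

σ ≈ 49.5 MPa (tensile)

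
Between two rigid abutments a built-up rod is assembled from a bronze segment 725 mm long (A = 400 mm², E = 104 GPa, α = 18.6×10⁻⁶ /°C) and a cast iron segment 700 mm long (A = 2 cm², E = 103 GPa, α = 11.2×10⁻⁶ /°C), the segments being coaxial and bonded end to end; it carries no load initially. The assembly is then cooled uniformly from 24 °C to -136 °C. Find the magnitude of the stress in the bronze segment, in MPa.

σ ≈ 166 MPa (tensile)

If the supports were absent, the total length change would be Σ αᵢΔT Lᵢ = 18.6×10⁻⁶×160×725 + 11.2×10⁻⁶×160×700 = 3.412 mm.
The rigid supports impose zero overall length change; the single axial force P common to all segments must satisfy P Σ Lᵢ/(AᵢEᵢ) = δ_free.
Σ Lᵢ/(AᵢEᵢ) = 725/(400×104×10³) + 700/(200×103×10³) = 5.141×10⁻⁵ mm/N.
P = 3.412 / 5.141×10⁻⁵ = 66370 N = 66.37 kN, tensile.
σ_{bronze} = P / A = 66370 / 400 = 165.9 MPa.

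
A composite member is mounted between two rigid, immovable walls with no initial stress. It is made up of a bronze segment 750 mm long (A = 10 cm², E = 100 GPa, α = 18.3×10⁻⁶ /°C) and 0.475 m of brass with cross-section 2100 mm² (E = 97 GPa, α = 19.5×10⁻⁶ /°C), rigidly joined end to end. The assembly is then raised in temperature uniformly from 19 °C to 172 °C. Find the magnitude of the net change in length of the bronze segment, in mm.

If the supports were absent, the total length change would be Σ αᵢΔT Lᵢ = 18.3×10⁻⁶×153×750 + 19.5×10⁻⁶×153×475 = 3.517 mm.
The rigid supports impose zero overall length change; the single axial force P common to all segments must satisfy P Σ Lᵢ/(AᵢEᵢ) = δ_free.
Σ Lᵢ/(AᵢEᵢ) = 750/(1000×100×10³) + 475/(2100×97×10³) = 9.832×10⁻⁶ mm/N.
So P = 3.517 / 9.832×10⁻⁶ = 357.7 kN, compressive.
For the bronze segment, free thermal change = 18.3×10⁻⁶×153×750 = 2.1 mm and elastic change from P = 357700×750/(1000×100×10³) = 2.683 mm; these oppose, so the net change is 0.583 mm (segment shortens).

|ΔL| ≈ 0.583 mm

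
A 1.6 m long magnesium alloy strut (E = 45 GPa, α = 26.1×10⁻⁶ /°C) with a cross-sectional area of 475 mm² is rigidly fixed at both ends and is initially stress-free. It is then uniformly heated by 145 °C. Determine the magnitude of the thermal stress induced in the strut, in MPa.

The supports are rigid, so the total axial strain is zero. The restrained thermal strain is ε = αΔT = 26.1×10⁻⁶ × 145 = 3784.5×10⁻⁶.
The stress required to suppress this strain is σ = Eε = 45×10³ × 3784.5×10⁻⁶ = 170.3 MPa, compressive since the strut is trying to expand.

σ ≈ 170 MPa (compressive)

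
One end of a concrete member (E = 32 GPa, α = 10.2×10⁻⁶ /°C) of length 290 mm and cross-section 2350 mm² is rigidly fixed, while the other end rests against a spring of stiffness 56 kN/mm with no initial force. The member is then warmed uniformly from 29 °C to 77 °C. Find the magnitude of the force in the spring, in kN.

P ≈ 6.54 kN

Free thermal expansion: δ_free = αΔT L = 10.2×10⁻⁶ × 48 × 290 = 0.142 mm.
With a force P in the spring, the elastic change of the member is PL/(AE) and that of the spring is P/k; compatibility requires their sum to equal δ_free.
P [ L/(AE) + 1/k ] = δ_free → P [ 290/(2350×32×10³) + 1/(56×10³) ] = 0.142.
P = 0.142 / 2.171×10⁻⁵ = 6539 N.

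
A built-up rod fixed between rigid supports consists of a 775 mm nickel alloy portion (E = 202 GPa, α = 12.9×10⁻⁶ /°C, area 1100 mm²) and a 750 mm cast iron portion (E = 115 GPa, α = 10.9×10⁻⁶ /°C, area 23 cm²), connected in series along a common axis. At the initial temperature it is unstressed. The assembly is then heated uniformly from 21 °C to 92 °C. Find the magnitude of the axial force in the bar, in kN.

P ≈ 204 kN (compressive)

With the walls removed the bar would change length by δ_free = Σ αᵢΔT Lᵢ = 12.9×10⁻⁶×71×775 + 10.9×10⁻⁶×71×750 = 1.29 mm.
The walls prevent any net length change, so an axial force P (same in every segment) develops. Compatibility: P · Σ Lᵢ/(AᵢEᵢ) = δ_free.
Σ Lᵢ/(AᵢEᵢ) = 775/(1100×202×10³) + 750/(2300×115×10³) = 6.323×10⁻⁶ mm/N.
P = 1.29 / 6.323×10⁻⁶ = 204000 N = 204 kN, compressive.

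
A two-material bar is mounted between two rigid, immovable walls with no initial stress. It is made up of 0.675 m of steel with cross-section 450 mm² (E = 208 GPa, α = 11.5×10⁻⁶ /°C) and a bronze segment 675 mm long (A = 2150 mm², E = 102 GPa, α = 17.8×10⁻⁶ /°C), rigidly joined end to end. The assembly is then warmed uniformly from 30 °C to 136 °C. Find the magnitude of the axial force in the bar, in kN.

Free thermal expansion of the whole bar: Σ αᵢΔT Lᵢ = 11.5×10⁻⁶×106×675 + 17.8×10⁻⁶×106×675 = 2.096 mm.
The walls prevent any net length change, so an axial force P (same in every segment) develops. Compatibility: P · Σ Lᵢ/(AᵢEᵢ) = δ_free.
Σ Lᵢ/(AᵢEᵢ) = 675/(450×208×10³) + 675/(2150×102×10³) = 1.029×10⁻⁵ mm/N.
P = 2.096 / 1.029×10⁻⁵ = 203700 N = 203.7 kN, compressive.

P ≈ 204 kN (compressive)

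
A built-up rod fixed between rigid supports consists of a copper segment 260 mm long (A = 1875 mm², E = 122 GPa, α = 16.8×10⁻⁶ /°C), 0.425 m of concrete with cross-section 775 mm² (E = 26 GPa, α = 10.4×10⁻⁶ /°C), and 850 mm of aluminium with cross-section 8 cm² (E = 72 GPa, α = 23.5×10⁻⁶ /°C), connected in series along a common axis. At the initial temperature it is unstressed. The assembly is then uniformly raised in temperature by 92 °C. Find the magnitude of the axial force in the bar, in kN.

P ≈ 71.5 kN (compressive)

If the supports were absent, the total length change would be Σ αᵢΔT Lᵢ = 16.8×10⁻⁶×92×260 + 10.4×10⁻⁶×92×425 + 23.5×10⁻⁶×92×850 = 2.646 mm.
The rigid supports impose zero overall length change; the single axial force P common to all segments must satisfy P Σ Lᵢ/(AᵢEᵢ) = δ_free.
The series flexibility is Σ Lᵢ/(AᵢEᵢ) = 260/(1875×122×10³) + 425/(775×26×10³) + 850/(800×72×10³) = 3.699×10⁻⁵ mm/N.
So P = 2.646 / 3.699×10⁻⁵ = 71.55 kN, compressive.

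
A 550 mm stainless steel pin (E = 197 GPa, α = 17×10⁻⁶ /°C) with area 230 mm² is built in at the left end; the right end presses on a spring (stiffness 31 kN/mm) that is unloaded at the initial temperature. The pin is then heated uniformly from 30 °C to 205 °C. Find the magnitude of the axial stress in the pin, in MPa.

σ ≈ 160 MPa (compressive)

If the spring were absent the pin would lengthen by αΔT L = 17×10⁻⁶ × 175 × 550 = 1.636 mm.
With a force P in the spring, the elastic change of the pin is PL/(AE) and that of the spring is P/k; compatibility requires their sum to equal δ_free.
So P = δ_free / [L/(AE) + 1/k] = 1.636 / [ 550/(230×197×10³) + 1/(31×10³) ].
P = 1.636 / 4.44×10⁻⁵ = 36860 N.
σ = P/A = 36860/230 = 160.2 MPa.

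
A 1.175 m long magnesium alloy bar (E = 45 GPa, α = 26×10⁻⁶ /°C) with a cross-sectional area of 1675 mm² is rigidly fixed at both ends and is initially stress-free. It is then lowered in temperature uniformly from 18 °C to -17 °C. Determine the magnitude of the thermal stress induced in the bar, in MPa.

Because both ends are immovable the net strain is zero, and the suppressed thermal strain is αΔT = 26×10⁻⁶ × 35 = 910×10⁻⁶.
σ = EαΔT = 45×10³ × 26×10⁻⁶ × 35 = 40.95 MPa (tensile; the bar is trying to contract).

σ ≈ 40.9 MPa (tensile)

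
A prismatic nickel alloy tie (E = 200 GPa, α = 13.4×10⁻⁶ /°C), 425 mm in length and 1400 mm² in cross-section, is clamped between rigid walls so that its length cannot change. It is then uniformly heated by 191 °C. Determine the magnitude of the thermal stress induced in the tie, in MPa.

σ ≈ 512 MPa (compressive)

Because both ends are immovable the net strain is zero, and the suppressed thermal strain is αΔT = 13.4×10⁻⁶ × 191 = 2559.4×10⁻⁶.
Hence σ = E·αΔT = 200×10³ × 2559.4×10⁻⁶ = 511.9 MPa, compressive.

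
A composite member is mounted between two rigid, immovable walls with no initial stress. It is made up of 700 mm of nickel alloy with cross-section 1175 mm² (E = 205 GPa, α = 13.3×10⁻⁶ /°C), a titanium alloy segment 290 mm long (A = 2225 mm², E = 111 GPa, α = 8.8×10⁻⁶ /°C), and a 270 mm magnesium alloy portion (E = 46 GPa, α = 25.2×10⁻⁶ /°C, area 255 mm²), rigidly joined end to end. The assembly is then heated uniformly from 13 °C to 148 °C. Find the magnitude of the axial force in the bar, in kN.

P ≈ 93 kN (compressive)

If the supports were absent, the total length change would be Σ αᵢΔT Lᵢ = 13.3×10⁻⁶×135×700 + 8.8×10⁻⁶×135×290 + 25.2×10⁻⁶×135×270 = 2.52 mm.
The rigid supports impose zero overall length change; the single axial force P common to all segments must satisfy P Σ Lᵢ/(AᵢEᵢ) = δ_free.
Σ Lᵢ/(AᵢEᵢ) = 700/(1175×205×10³) + 290/(2225×111×10³) + 270/(255×46×10³) = 2.71×10⁻⁵ mm/N.
So P = 2.52 / 2.71×10⁻⁵ = 92.99 kN, compressive.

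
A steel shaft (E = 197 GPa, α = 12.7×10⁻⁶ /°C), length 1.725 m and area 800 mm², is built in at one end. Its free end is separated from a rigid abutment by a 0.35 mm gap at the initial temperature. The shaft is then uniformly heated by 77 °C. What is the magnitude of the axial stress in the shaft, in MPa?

σ ≈ 153 MPa (compressive)

If the wall were absent the shaft would grow by αΔT L = 12.7×10⁻⁶ × 77 × 1725 = 1.687 mm.
This exceeds the 0.35 mm gap, so the wall pushes back. The portion of expansion that must be recovered elastically is δ_free − gap = 1.687 − 0.35 = 1.337 mm.
Compatibility: PL/(AE) = 1.337 mm, so σ = P/A = E × (1.337/1725) = 152.7 MPa.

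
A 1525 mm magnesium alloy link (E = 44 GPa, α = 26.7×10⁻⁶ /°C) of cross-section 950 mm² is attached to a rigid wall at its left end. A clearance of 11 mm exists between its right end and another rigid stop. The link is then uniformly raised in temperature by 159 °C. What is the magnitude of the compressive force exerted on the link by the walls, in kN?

Free thermal elongation = αΔT L = 26.7×10⁻⁶ × 159 × 1525 = 6.474 mm.
Since δ_free = 6.47 mm is less than the 11 mm gap, the link never touches the wall. No axial force develops.

P ≈ 0 kN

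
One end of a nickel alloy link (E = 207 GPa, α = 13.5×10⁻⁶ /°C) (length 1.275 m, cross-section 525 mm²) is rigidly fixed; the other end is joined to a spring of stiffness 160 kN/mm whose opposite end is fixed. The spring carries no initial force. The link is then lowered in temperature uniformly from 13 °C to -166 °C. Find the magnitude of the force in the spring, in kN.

If the spring were absent the link would shorten by αΔT L = 13.5×10⁻⁶ × 179 × 1275 = 3.081 mm.
With a force P in the spring, the elastic change of the link is PL/(AE) and that of the spring is P/k; compatibility requires their sum to equal δ_free.
P [ L/(AE) + 1/k ] = δ_free → P [ 1275/(525×207×10³) + 1/(160×10³) ] = 3.081.
P = 3.081 / 1.798×10⁻⁵ = 171300 N.

P ≈ 171 kN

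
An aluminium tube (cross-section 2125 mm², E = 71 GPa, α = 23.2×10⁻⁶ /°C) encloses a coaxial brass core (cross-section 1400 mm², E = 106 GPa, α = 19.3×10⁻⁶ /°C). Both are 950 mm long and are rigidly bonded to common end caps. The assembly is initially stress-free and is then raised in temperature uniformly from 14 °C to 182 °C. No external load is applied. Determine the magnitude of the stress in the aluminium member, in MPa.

The aluminium has the larger α, so on heating it would change length more than the brass if both were free. The rigid plates force a common final length, so the aluminium is put into compression and the brass into tension, with equal and opposite forces P (no external load).
Equating the net (thermal + elastic) strains gives |α₁ − α₂|·ΔT = P·[1/(A₁E₁) + 1/(A₂E₂)].
|α₁ − α₂|·ΔT = 3.9×10⁻⁶ × 168 = 0.0006552.
1/(A₁E₁) + 1/(A₂E₂) = 1/(2125×71×10³) + 1/(1400×106×10³) = 1.337×10⁻⁸ N⁻¹.
So P = 0.0006552 / 1.337×10⁻⁸ = 49.02 kN.
σ_{aluminium} = P/A₁ = 49020/2125 = 23.07 MPa, compressive.

σ ≈ 23.1 MPa (compressive)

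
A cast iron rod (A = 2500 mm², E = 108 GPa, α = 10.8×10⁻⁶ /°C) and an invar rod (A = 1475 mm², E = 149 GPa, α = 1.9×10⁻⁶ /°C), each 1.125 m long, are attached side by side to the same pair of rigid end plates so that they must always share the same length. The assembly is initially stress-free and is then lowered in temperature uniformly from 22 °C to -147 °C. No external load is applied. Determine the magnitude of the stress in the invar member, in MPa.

σ ≈ 124 MPa (compressive)

The cast iron has the larger α, so on cooling it would change length more than the invar if both were free. The rigid plates force a common final length, so the cast iron is put into tension and the invar into compression, with equal and opposite forces P (no external load).
Setting the final lengths equal and cancelling L: (α₁ − α₂)ΔT = P/(A₁E₁) + P/(A₂E₂).
|α₁ − α₂|·ΔT = 8.9×10⁻⁶ × 169 = 0.001504.
1/(A₁E₁) + 1/(A₂E₂) = 1/(2500×108×10³) + 1/(1475×149×10³) = 8.254×10⁻⁹ N⁻¹.
P = 0.001504 / 8.254×10⁻⁹ = 182200 N = 182.2 kN.
σ_{invar} = P/A₂ = 182200/1475 = 123.5 MPa, compressive.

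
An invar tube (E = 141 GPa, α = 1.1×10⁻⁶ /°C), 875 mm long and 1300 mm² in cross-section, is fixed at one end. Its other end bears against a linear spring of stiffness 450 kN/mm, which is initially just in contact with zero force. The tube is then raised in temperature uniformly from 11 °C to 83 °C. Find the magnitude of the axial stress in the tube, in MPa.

The unrestrained thermal change is αΔT L = 1.1×10⁻⁶ × 72 × 875 = 0.0693 mm.
With a force P in the spring, the elastic change of the tube is PL/(AE) and that of the spring is P/k; compatibility requires their sum to equal δ_free.
P [ L/(AE) + 1/k ] = δ_free → P [ 875/(1300×141×10³) + 1/(450×10³) ] = 0.0693.
P = 0.0693 / 6.996×10⁻⁶ = 9906 N.
σ = P/A = 9906/1300 = 7.62 MPa.

σ ≈ 7.62 MPa (compressive)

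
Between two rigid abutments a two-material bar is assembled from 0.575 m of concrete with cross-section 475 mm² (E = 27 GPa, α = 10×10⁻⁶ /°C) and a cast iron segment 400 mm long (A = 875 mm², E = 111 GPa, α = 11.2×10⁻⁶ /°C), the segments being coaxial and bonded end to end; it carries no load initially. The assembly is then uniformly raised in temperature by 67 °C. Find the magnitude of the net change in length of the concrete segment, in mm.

|ΔL| ≈ 0.242 mm

Free thermal expansion of the whole bar: Σ αᵢΔT Lᵢ = 10×10⁻⁶×67×575 + 11.2×10⁻⁶×67×400 = 0.6854 mm.
The walls prevent any net length change, so an axial force P (same in every segment) develops. Compatibility: P · Σ Lᵢ/(AᵢEᵢ) = δ_free.
Σ Lᵢ/(AᵢEᵢ) = 575/(475×27×10³) + 400/(875×111×10³) = 4.895×10⁻⁵ mm/N.
P = 0.6854 / 4.895×10⁻⁵ = 14000 N = 14 kN, compressive.
For the concrete segment, free thermal change = 10×10⁻⁶×67×575 = 0.3852 mm and elastic change from P = 14000×575/(475×27×10³) = 0.6277 mm; these oppose, so the net change is 0.242 mm (segment shortens).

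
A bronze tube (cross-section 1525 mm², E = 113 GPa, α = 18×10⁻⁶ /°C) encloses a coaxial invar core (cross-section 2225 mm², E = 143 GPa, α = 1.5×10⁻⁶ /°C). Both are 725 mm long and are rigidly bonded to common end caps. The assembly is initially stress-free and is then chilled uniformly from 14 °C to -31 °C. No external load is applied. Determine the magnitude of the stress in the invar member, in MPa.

The bronze has the larger α, so on cooling it would change length more than the invar if both were free. The rigid plates force a common final length, so the bronze is put into tension and the invar into compression, with equal and opposite forces P (no external load).
Equating the net (thermal + elastic) strains gives |α₁ − α₂|·ΔT = P·[1/(A₁E₁) + 1/(A₂E₂)].
|α₁ − α₂|·ΔT = 16.5×10⁻⁶ × 45 = 0.0007425.
1/(A₁E₁) + 1/(A₂E₂) = 1/(1525×113×10³) + 1/(2225×143×10³) = 8.946×10⁻⁹ N⁻¹.
P = 0.0007425 / 8.946×10⁻⁹ = 83000 N = 83 kN.
σ_{invar} = P/A₂ = 83000/2225 = 37.3 MPa, compressive.

σ ≈ 37.3 MPa (compressive)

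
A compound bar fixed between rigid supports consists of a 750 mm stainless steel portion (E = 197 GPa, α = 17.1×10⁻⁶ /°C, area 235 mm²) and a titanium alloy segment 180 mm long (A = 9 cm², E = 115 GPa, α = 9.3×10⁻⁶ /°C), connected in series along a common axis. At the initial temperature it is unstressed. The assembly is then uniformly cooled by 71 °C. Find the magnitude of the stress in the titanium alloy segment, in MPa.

σ ≈ 63.8 MPa (tensile)

With the walls removed the bar would change length by δ_free = Σ αᵢΔT Lᵢ = 17.1×10⁻⁶×71×750 + 9.3×10⁻⁶×71×180 = 1.029 mm.
The walls prevent any net length change, so an axial force P (same in every segment) develops. Compatibility: P · Σ Lᵢ/(AᵢEᵢ) = δ_free.
The series flexibility is Σ Lᵢ/(AᵢEᵢ) = 750/(235×197×10³) + 180/(900×115×10³) = 1.794×10⁻⁵ mm/N.
Hence P = δ_free / Σ(L/AE) = 1.029/1.794×10⁻⁵ = 57.38 kN (tensile).
σ_{titanium alloy} = P / A = 57380 / 900 = 63.76 MPa.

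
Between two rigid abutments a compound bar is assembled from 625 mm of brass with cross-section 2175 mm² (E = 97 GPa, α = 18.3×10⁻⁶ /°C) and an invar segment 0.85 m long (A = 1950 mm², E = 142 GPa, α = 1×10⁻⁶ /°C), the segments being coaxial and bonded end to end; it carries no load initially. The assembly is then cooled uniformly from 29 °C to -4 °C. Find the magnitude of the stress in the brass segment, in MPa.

Free thermal contraction of the whole bar: Σ αᵢΔT Lᵢ = 18.3×10⁻⁶×33×625 + 1×10⁻⁶×33×850 = 0.4055 mm.
The walls prevent any net length change, so an axial force P (same in every segment) develops. Compatibility: P · Σ Lᵢ/(AᵢEᵢ) = δ_free.
Σ Lᵢ/(AᵢEᵢ) = 625/(2175×97×10³) + 850/(1950×142×10³) = 6.032×10⁻⁶ mm/N.
So P = 0.4055 / 6.032×10⁻⁶ = 67.22 kN, tensile.
σ_{brass} = P / A = 67220 / 2175 = 30.91 MPa.

σ ≈ 30.9 MPa (tensile)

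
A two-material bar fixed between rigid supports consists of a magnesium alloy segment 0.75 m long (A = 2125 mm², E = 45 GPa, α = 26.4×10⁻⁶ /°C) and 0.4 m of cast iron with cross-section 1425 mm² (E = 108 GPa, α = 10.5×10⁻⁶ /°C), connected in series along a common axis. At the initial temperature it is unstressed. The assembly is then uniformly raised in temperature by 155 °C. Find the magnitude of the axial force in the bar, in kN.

With the walls removed the bar would change length by δ_free = Σ αᵢΔT Lᵢ = 26.4×10⁻⁶×155×750 + 10.5×10⁻⁶×155×400 = 3.72 mm.
The rigid supports impose zero overall length change; the single axial force P common to all segments must satisfy P Σ Lᵢ/(AᵢEᵢ) = δ_free.
Σ Lᵢ/(AᵢEᵢ) = 750/(2125×45×10³) + 400/(1425×108×10³) = 1.044×10⁻⁵ mm/N.
P = 3.72 / 1.044×10⁻⁵ = 356200 N = 356.2 kN, compressive.

P ≈ 356 kN (compressive)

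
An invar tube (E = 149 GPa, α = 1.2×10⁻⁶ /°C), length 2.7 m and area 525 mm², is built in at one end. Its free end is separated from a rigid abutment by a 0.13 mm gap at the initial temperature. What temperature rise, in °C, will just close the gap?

ΔT ≈ 40.1 °C

The gap closes when αΔT L = 0.13 mm, since the tube is still unstressed at that instant.
ΔT = 0.13 / (1.2×10⁻⁶ × 2700) = 40.12 °C.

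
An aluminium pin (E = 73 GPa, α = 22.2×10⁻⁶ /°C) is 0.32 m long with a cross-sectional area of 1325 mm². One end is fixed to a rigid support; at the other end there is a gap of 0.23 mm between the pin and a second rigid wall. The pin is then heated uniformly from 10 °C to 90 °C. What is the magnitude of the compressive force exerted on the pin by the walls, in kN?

P ≈ 102 kN

If the wall were absent the pin would grow by αΔT L = 22.2×10⁻⁶ × 80 × 320 = 0.5683 mm.
The gap closes (δ_free > 0.23 mm) and the wall then resists a further 0.5683 − 0.23 = 0.3383 mm of expansion.
Compatibility: PL/(AE) = 0.3383 mm, so σ = P/A = E × (0.3383/320) = 77.18 MPa.
P = σA = 77.18 × 1325 = 102.3 kN.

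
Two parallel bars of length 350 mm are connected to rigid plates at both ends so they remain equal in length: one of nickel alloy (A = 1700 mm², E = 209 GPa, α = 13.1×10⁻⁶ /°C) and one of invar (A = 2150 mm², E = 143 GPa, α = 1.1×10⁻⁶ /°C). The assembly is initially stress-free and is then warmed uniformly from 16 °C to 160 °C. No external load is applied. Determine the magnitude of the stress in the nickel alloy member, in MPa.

The nickel alloy has the larger α, so on heating it would change length more than the invar if both were free. The rigid plates force a common final length, so the nickel alloy is put into compression and the invar into tension, with equal and opposite forces P (no external load).
Compatibility of the two members (thermal + elastic change equal): (α₁ − α₂)ΔT = P·[1/(A₁E₁) + 1/(A₂E₂)].
|α₁ − α₂|·ΔT = 12×10⁻⁶ × 144 = 0.001728.
1/(A₁E₁) + 1/(A₂E₂) = 1/(1700×209×10³) + 1/(2150×143×10³) = 6.067×10⁻⁹ N⁻¹.
So P = 0.001728 / 6.067×10⁻⁹ = 284.8 kN.
σ_{nickel alloy} = P/A₁ = 284800/1700 = 167.5 MPa, compressive.

σ ≈ 168 MPa (compressive)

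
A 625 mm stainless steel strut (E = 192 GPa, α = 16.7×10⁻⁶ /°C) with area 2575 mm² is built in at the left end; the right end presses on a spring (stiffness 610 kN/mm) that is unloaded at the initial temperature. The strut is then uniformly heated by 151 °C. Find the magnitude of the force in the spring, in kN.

P ≈ 543 kN

Free thermal expansion: δ_free = αΔT L = 16.7×10⁻⁶ × 151 × 625 = 1.576 mm.
With a force P in the spring, the elastic change of the strut is PL/(AE) and that of the spring is P/k; compatibility requires their sum to equal δ_free.
P [ L/(AE) + 1/k ] = δ_free → P [ 625/(2575×192×10³) + 1/(610×10³) ] = 1.576.
P = 1.576 / 2.904×10⁻⁶ = 542800 N.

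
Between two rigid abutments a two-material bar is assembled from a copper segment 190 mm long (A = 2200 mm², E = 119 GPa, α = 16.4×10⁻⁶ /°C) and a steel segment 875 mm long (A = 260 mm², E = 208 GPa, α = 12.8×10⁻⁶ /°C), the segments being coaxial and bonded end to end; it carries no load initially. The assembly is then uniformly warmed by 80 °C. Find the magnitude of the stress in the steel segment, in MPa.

If the supports were absent, the total length change would be Σ αᵢΔT Lᵢ = 16.4×10⁻⁶×80×190 + 12.8×10⁻⁶×80×875 = 1.145 mm.
The rigid supports impose zero overall length change; the single axial force P common to all segments must satisfy P Σ Lᵢ/(AᵢEᵢ) = δ_free.
The series flexibility is Σ Lᵢ/(AᵢEᵢ) = 190/(2200×119×10³) + 875/(260×208×10³) = 1.691×10⁻⁵ mm/N.
Hence P = δ_free / Σ(L/AE) = 1.145/1.691×10⁻⁵ = 67.75 kN (compressive).
σ_{steel} = P / A = 67750 / 260 = 260.6 MPa.

σ ≈ 261 MPa (compressive)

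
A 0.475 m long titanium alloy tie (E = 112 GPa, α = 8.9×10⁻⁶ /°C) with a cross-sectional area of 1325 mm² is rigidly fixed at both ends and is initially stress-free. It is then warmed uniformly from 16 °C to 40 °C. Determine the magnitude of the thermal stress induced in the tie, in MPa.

σ ≈ 23.9 MPa (compressive)

With length fixed, the mechanical strain must cancel the thermal strain αΔT = 8.9×10⁻⁶ × 24 = 213.6×10⁻⁶.
Hence σ = E·αΔT = 112×10³ × 213.6×10⁻⁶ = 23.92 MPa, compressive.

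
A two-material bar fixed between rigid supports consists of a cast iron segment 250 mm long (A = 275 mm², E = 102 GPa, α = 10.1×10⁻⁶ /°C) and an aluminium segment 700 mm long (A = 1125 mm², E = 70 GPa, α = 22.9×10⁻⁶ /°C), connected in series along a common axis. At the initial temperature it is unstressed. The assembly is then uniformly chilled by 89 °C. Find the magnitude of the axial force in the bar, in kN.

If the supports were absent, the total length change would be Σ αᵢΔT Lᵢ = 10.1×10⁻⁶×89×250 + 22.9×10⁻⁶×89×700 = 1.651 mm.
The rigid supports impose zero overall length change; the single axial force P common to all segments must satisfy P Σ Lᵢ/(AᵢEᵢ) = δ_free.
Σ Lᵢ/(AᵢEᵢ) = 250/(275×102×10³) + 700/(1125×70×10³) = 1.78×10⁻⁵ mm/N.
P = 1.651 / 1.78×10⁻⁵ = 92770 N = 92.77 kN, tensile.

P ≈ 92.8 kN (tensile)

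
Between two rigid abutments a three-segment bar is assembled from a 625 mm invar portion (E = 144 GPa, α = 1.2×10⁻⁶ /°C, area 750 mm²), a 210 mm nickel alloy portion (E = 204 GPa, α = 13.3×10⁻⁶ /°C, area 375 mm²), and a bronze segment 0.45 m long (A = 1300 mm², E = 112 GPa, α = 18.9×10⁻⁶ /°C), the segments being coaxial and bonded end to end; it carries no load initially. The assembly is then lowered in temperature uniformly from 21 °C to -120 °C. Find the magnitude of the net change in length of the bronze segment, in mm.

If the supports were absent, the total length change would be Σ αᵢΔT Lᵢ = 1.2×10⁻⁶×141×625 + 13.3×10⁻⁶×141×210 + 18.9×10⁻⁶×141×450 = 1.699 mm.
The rigid supports impose zero overall length change; the single axial force P common to all segments must satisfy P Σ Lᵢ/(AᵢEᵢ) = δ_free.
Σ Lᵢ/(AᵢEᵢ) = 625/(750×144×10³) + 210/(375×204×10³) + 450/(1300×112×10³) = 1.162×10⁻⁵ mm/N.
So P = 1.699 / 1.162×10⁻⁵ = 146.2 kN, tensile.
For the bronze segment, free thermal change = 18.9×10⁻⁶×141×450 = 1.199 mm and elastic change from P = 146200×450/(1300×112×10³) = 0.4517 mm; these oppose, so the net change is 0.747 mm (segment shortens).

|ΔL| ≈ 0.747 mm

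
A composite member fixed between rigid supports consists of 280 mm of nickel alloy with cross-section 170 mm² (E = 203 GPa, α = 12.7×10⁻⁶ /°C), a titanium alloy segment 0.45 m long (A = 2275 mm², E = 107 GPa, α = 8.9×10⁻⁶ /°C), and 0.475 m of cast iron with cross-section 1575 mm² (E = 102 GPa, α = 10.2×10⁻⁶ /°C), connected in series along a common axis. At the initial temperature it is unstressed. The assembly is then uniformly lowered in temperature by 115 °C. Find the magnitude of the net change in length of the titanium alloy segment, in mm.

|ΔL| ≈ 0.256 mm

Free thermal contraction of the whole bar: Σ αᵢΔT Lᵢ = 12.7×10⁻⁶×115×280 + 8.9×10⁻⁶×115×450 + 10.2×10⁻⁶×115×475 = 1.427 mm.
The walls prevent any net length change, so an axial force P (same in every segment) develops. Compatibility: P · Σ Lᵢ/(AᵢEᵢ) = δ_free.
The series flexibility is Σ Lᵢ/(AᵢEᵢ) = 280/(170×203×10³) + 450/(2275×107×10³) + 475/(1575×102×10³) = 1.292×10⁻⁵ mm/N.
Hence P = δ_free / Σ(L/AE) = 1.427/1.292×10⁻⁵ = 110.4 kN (tensile).
For the titanium alloy segment, free thermal change = 8.9×10⁻⁶×115×450 = 0.4606 mm and elastic change from P = 110400×450/(2275×107×10³) = 0.2042 mm; these oppose, so the net change is 0.256 mm (segment shortens).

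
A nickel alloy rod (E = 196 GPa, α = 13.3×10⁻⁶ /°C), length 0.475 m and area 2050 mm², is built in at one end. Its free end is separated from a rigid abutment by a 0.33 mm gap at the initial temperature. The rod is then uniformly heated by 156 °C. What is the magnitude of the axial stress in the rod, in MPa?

σ ≈ 270 MPa (compressive)

Unrestrained expansion: δ_free = αΔT L = 13.3×10⁻⁶ × 156 × 475 = 0.9855 mm.
This exceeds the 0.33 mm gap, so the wall pushes back. The portion of expansion that must be recovered elastically is δ_free − gap = 0.9855 − 0.33 = 0.6555 mm.
Compatibility: PL/(AE) = 0.6555 mm, so σ = P/A = E × (0.6555/475) = 270.5 MPa.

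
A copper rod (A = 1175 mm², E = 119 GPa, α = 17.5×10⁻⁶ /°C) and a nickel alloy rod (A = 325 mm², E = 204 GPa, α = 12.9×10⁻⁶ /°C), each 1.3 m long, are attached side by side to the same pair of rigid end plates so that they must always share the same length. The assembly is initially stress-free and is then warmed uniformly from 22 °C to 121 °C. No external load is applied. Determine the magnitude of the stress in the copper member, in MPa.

Both members must finish at the same length. With the larger α, the copper tends to over-expand; the plates restrain it, putting the copper in compression and the nickel alloy in tension. With no external load the two internal forces are equal and opposite, magnitude P.
Compatibility of the two members (thermal + elastic change equal): (α₁ − α₂)ΔT = P·[1/(A₁E₁) + 1/(A₂E₂)].
|α₁ − α₂|·ΔT = 4.6×10⁻⁶ × 99 = 0.0004554.
1/(A₁E₁) + 1/(A₂E₂) = 1/(1175×119×10³) + 1/(325×204×10³) = 2.223×10⁻⁸ N⁻¹.
So P = 0.0004554 / 2.223×10⁻⁸ = 20.48 kN.
σ_{copper} = P/A₁ = 20480/1175 = 17.43 MPa, compressive.

σ ≈ 17.4 MPa (compressive)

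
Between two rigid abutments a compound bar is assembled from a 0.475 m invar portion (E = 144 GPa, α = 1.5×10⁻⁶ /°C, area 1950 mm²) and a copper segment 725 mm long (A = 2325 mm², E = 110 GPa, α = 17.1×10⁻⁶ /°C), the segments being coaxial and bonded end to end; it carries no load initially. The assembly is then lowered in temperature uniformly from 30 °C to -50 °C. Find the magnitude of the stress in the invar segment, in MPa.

σ ≈ 119 MPa (tensile)

With the walls removed the bar would change length by δ_free = Σ αᵢΔT Lᵢ = 1.5×10⁻⁶×80×475 + 17.1×10⁻⁶×80×725 = 1.049 mm.
The rigid supports impose zero overall length change; the single axial force P common to all segments must satisfy P Σ Lᵢ/(AᵢEᵢ) = δ_free.
The series flexibility is Σ Lᵢ/(AᵢEᵢ) = 475/(1950×144×10³) + 725/(2325×110×10³) = 4.526×10⁻⁶ mm/N.
So P = 1.049 / 4.526×10⁻⁶ = 231.7 kN, tensile.
σ_{invar} = P / A = 231700 / 1950 = 118.8 MPa.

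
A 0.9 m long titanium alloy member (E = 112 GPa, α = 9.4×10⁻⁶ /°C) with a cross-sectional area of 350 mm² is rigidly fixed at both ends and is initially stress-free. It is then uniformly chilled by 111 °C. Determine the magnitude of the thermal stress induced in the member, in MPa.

σ ≈ 117 MPa (tensile)

Because both ends are immovable the net strain is zero, and the suppressed thermal strain is αΔT = 9.4×10⁻⁶ × 111 = 1043.4×10⁻⁶.
σ = EαΔT = 112×10³ × 9.4×10⁻⁶ × 111 = 116.9 MPa (tensile; the member is trying to contract).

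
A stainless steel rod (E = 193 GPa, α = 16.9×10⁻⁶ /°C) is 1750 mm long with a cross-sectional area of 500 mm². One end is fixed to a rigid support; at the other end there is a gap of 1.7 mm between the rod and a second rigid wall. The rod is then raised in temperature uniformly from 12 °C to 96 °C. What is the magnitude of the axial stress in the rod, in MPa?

Free thermal elongation = αΔT L = 16.9×10⁻⁶ × 84 × 1750 = 2.484 mm.
After closing the 1.7 mm clearance, 2.484 − 1.7 = 0.7843 mm of expansion remains to be suppressed by the wall.
That suppressed elongation corresponds to σ = E·Δ/L = 193×10³ × 0.7843/1750 = 86.5 MPa.

σ ≈ 86.5 MPa (compressive)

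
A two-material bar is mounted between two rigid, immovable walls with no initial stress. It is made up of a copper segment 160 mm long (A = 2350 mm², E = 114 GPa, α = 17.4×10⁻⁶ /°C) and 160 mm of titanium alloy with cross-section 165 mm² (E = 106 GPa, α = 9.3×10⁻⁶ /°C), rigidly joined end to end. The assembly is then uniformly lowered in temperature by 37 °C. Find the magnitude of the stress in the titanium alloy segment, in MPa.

Free thermal contraction of the whole bar: Σ αᵢΔT Lᵢ = 17.4×10⁻⁶×37×160 + 9.3×10⁻⁶×37×160 = 0.1581 mm.
The rigid supports impose zero overall length change; the single axial force P common to all segments must satisfy P Σ Lᵢ/(AᵢEᵢ) = δ_free.
The series flexibility is Σ Lᵢ/(AᵢEᵢ) = 160/(2350×114×10³) + 160/(165×106×10³) = 9.745×10⁻⁶ mm/N.
So P = 0.1581 / 9.745×10⁻⁶ = 16.22 kN, tensile.
σ_{titanium alloy} = P / A = 16220 / 165 = 98.3 MPa.

σ ≈ 98.3 MPa (tensile)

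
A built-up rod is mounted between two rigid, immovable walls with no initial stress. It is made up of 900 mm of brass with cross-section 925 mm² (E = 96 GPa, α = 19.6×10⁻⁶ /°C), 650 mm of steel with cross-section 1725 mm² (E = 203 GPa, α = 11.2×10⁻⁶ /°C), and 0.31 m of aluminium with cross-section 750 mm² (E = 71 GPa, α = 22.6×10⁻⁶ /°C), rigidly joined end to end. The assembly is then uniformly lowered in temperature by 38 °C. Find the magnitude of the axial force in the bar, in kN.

Free thermal contraction of the whole bar: Σ αᵢΔT Lᵢ = 19.6×10⁻⁶×38×900 + 11.2×10⁻⁶×38×650 + 22.6×10⁻⁶×38×310 = 1.213 mm.
The walls prevent any net length change, so an axial force P (same in every segment) develops. Compatibility: P · Σ Lᵢ/(AᵢEᵢ) = δ_free.
Σ Lᵢ/(AᵢEᵢ) = 900/(925×96×10³) + 650/(1725×203×10³) + 310/(750×71×10³) = 1.781×10⁻⁵ mm/N.
So P = 1.213 / 1.781×10⁻⁵ = 68.11 kN, tensile.

P ≈ 68.1 kN (tensile)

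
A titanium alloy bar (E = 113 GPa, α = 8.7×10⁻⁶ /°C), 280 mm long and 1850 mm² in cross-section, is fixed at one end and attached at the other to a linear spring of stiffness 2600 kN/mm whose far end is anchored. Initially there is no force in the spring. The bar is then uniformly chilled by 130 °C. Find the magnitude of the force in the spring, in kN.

If the spring were absent the bar would shorten by αΔT L = 8.7×10⁻⁶ × 130 × 280 = 0.3167 mm.
Let P be the tensile force in the spring. The bar extends elastically by PL/(AE) and the spring stretches by P/k; together these equal δ_free.
P [ L/(AE) + 1/k ] = δ_free → P [ 280/(1850×113×10³) + 1/(2600×10³) ] = 0.3167.
P = 0.3167 / 1.724×10⁻⁶ = 183700 N.

P ≈ 184 kN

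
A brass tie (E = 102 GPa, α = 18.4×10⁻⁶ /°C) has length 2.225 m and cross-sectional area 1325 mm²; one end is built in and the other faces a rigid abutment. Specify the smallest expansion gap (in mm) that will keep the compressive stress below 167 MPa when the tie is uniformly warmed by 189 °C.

g ≈ 4.09 mm

Free expansion if unrestrained: δ_free = αΔT L = 18.4×10⁻⁶ × 189 × 2225 = 7.738 mm.
At the allowable stress the elastic shortening the wall may impose is σL/E = 167 × 2225 / (102×10³) = 3.643 mm.
The gap must absorb the remainder: g_min = 7.738 − 3.643 = 4.095 mm.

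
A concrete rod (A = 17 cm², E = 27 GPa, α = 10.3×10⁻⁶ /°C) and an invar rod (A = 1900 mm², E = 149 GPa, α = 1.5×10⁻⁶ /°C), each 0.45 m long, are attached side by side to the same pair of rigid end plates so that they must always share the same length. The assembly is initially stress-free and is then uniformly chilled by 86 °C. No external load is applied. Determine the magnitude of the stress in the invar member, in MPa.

The concrete has the larger α, so on cooling it would change length more than the invar if both were free. The rigid plates force a common final length, so the concrete is put into tension and the invar into compression, with equal and opposite forces P (no external load).
Setting the final lengths equal and cancelling L: (α₁ − α₂)ΔT = P/(A₁E₁) + P/(A₂E₂).
|α₁ − α₂|·ΔT = 8.8×10⁻⁶ × 86 = 0.0007568.
1/(A₁E₁) + 1/(A₂E₂) = 1/(1700×27×10³) + 1/(1900×149×10³) = 2.532×10⁻⁸ N⁻¹.
P = 0.0007568 / 2.532×10⁻⁸ = 29890 N = 29.89 kN.
σ_{invar} = P/A₂ = 29890/1900 = 15.73 MPa, compressive.

σ ≈ 15.7 MPa (compressive)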